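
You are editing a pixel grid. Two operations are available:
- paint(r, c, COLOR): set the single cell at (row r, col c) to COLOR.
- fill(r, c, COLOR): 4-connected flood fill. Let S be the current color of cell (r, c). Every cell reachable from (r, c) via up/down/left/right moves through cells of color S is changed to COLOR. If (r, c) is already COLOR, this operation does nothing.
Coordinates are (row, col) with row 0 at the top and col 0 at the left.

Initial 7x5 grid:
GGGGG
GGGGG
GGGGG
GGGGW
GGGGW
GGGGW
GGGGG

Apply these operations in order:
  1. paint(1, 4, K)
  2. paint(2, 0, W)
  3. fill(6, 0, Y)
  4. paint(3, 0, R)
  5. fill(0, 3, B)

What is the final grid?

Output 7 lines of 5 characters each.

Answer: BBBBB
BBBBK
WBBBB
RBBBW
BBBBW
BBBBW
BBBBB

Derivation:
After op 1 paint(1,4,K):
GGGGG
GGGGK
GGGGG
GGGGW
GGGGW
GGGGW
GGGGG
After op 2 paint(2,0,W):
GGGGG
GGGGK
WGGGG
GGGGW
GGGGW
GGGGW
GGGGG
After op 3 fill(6,0,Y) [30 cells changed]:
YYYYY
YYYYK
WYYYY
YYYYW
YYYYW
YYYYW
YYYYY
After op 4 paint(3,0,R):
YYYYY
YYYYK
WYYYY
RYYYW
YYYYW
YYYYW
YYYYY
After op 5 fill(0,3,B) [29 cells changed]:
BBBBB
BBBBK
WBBBB
RBBBW
BBBBW
BBBBW
BBBBB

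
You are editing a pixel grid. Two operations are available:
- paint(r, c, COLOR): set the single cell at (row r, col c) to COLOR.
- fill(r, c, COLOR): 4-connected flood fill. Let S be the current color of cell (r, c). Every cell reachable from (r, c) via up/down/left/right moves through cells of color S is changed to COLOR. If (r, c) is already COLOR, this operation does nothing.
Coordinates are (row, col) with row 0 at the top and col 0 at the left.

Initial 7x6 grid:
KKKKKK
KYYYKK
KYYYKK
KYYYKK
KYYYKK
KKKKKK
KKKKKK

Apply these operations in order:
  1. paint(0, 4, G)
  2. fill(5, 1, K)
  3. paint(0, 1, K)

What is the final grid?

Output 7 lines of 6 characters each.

Answer: KKKKGK
KYYYKK
KYYYKK
KYYYKK
KYYYKK
KKKKKK
KKKKKK

Derivation:
After op 1 paint(0,4,G):
KKKKGK
KYYYKK
KYYYKK
KYYYKK
KYYYKK
KKKKKK
KKKKKK
After op 2 fill(5,1,K) [0 cells changed]:
KKKKGK
KYYYKK
KYYYKK
KYYYKK
KYYYKK
KKKKKK
KKKKKK
After op 3 paint(0,1,K):
KKKKGK
KYYYKK
KYYYKK
KYYYKK
KYYYKK
KKKKKK
KKKKKK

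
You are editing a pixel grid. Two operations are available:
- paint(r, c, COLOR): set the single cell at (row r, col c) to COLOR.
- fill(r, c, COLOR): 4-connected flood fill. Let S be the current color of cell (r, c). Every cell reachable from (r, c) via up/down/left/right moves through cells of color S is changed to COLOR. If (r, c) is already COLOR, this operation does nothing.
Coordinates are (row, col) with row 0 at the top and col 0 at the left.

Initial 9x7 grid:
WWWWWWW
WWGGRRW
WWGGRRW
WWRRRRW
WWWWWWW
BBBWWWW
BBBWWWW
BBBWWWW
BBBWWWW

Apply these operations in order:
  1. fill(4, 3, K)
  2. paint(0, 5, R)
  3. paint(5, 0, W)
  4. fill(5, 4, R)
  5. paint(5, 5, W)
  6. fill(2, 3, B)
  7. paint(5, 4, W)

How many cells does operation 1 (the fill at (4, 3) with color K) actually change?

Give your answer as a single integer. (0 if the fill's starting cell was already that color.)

Answer: 39

Derivation:
After op 1 fill(4,3,K) [39 cells changed]:
KKKKKKK
KKGGRRK
KKGGRRK
KKRRRRK
KKKKKKK
BBBKKKK
BBBKKKK
BBBKKKK
BBBKKKK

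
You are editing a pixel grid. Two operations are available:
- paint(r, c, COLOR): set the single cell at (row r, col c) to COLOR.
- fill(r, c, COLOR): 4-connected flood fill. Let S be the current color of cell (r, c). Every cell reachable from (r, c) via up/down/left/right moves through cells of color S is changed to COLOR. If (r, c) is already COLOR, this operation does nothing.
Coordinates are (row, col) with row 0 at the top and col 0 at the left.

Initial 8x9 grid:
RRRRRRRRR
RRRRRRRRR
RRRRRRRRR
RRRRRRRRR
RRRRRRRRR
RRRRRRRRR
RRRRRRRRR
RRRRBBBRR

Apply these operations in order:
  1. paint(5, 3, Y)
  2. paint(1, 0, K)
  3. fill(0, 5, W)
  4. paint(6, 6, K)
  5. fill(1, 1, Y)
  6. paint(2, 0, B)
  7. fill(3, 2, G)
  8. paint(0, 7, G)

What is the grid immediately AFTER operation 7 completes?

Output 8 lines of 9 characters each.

Answer: GGGGGGGGG
KGGGGGGGG
BGGGGGGGG
GGGGGGGGG
GGGGGGGGG
GGGGGGGGG
GGGGGGKGG
GGGGBBBGG

Derivation:
After op 1 paint(5,3,Y):
RRRRRRRRR
RRRRRRRRR
RRRRRRRRR
RRRRRRRRR
RRRRRRRRR
RRRYRRRRR
RRRRRRRRR
RRRRBBBRR
After op 2 paint(1,0,K):
RRRRRRRRR
KRRRRRRRR
RRRRRRRRR
RRRRRRRRR
RRRRRRRRR
RRRYRRRRR
RRRRRRRRR
RRRRBBBRR
After op 3 fill(0,5,W) [67 cells changed]:
WWWWWWWWW
KWWWWWWWW
WWWWWWWWW
WWWWWWWWW
WWWWWWWWW
WWWYWWWWW
WWWWWWWWW
WWWWBBBWW
After op 4 paint(6,6,K):
WWWWWWWWW
KWWWWWWWW
WWWWWWWWW
WWWWWWWWW
WWWWWWWWW
WWWYWWWWW
WWWWWWKWW
WWWWBBBWW
After op 5 fill(1,1,Y) [66 cells changed]:
YYYYYYYYY
KYYYYYYYY
YYYYYYYYY
YYYYYYYYY
YYYYYYYYY
YYYYYYYYY
YYYYYYKYY
YYYYBBBYY
After op 6 paint(2,0,B):
YYYYYYYYY
KYYYYYYYY
BYYYYYYYY
YYYYYYYYY
YYYYYYYYY
YYYYYYYYY
YYYYYYKYY
YYYYBBBYY
After op 7 fill(3,2,G) [66 cells changed]:
GGGGGGGGG
KGGGGGGGG
BGGGGGGGG
GGGGGGGGG
GGGGGGGGG
GGGGGGGGG
GGGGGGKGG
GGGGBBBGG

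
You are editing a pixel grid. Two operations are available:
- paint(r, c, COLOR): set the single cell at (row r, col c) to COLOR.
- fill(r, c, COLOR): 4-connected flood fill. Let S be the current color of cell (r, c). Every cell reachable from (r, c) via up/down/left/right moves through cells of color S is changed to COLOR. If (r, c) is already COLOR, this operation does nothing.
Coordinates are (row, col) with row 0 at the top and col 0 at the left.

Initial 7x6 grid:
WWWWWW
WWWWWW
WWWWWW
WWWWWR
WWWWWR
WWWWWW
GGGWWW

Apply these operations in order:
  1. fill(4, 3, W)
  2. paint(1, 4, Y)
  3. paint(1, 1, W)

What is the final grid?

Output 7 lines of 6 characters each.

After op 1 fill(4,3,W) [0 cells changed]:
WWWWWW
WWWWWW
WWWWWW
WWWWWR
WWWWWR
WWWWWW
GGGWWW
After op 2 paint(1,4,Y):
WWWWWW
WWWWYW
WWWWWW
WWWWWR
WWWWWR
WWWWWW
GGGWWW
After op 3 paint(1,1,W):
WWWWWW
WWWWYW
WWWWWW
WWWWWR
WWWWWR
WWWWWW
GGGWWW

Answer: WWWWWW
WWWWYW
WWWWWW
WWWWWR
WWWWWR
WWWWWW
GGGWWW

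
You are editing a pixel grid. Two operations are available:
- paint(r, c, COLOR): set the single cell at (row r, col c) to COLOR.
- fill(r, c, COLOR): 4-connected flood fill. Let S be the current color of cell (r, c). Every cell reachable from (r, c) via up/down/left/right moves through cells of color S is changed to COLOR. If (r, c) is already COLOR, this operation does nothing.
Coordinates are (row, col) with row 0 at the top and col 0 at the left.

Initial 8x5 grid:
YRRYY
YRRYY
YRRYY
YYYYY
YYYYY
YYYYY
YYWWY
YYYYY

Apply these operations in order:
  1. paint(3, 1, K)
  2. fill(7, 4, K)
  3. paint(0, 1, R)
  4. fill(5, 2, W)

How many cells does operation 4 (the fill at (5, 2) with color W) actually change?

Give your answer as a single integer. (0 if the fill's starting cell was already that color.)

After op 1 paint(3,1,K):
YRRYY
YRRYY
YRRYY
YKYYY
YYYYY
YYYYY
YYWWY
YYYYY
After op 2 fill(7,4,K) [31 cells changed]:
KRRKK
KRRKK
KRRKK
KKKKK
KKKKK
KKKKK
KKWWK
KKKKK
After op 3 paint(0,1,R):
KRRKK
KRRKK
KRRKK
KKKKK
KKKKK
KKKKK
KKWWK
KKKKK
After op 4 fill(5,2,W) [32 cells changed]:
WRRWW
WRRWW
WRRWW
WWWWW
WWWWW
WWWWW
WWWWW
WWWWW

Answer: 32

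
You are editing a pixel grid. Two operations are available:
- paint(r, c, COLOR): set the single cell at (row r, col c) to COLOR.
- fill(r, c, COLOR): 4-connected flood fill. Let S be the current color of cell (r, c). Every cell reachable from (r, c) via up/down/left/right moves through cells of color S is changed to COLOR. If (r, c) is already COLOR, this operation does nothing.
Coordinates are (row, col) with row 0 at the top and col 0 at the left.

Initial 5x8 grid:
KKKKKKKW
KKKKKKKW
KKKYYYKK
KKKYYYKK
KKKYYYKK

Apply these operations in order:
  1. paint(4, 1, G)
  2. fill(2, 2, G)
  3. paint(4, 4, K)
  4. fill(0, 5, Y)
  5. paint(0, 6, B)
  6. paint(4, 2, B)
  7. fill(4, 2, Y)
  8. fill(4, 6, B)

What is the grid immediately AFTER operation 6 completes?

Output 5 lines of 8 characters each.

Answer: YYYYYYBW
YYYYYYYW
YYYYYYYY
YYYYYYYY
YYBYKYYY

Derivation:
After op 1 paint(4,1,G):
KKKKKKKW
KKKKKKKW
KKKYYYKK
KKKYYYKK
KGKYYYKK
After op 2 fill(2,2,G) [28 cells changed]:
GGGGGGGW
GGGGGGGW
GGGYYYGG
GGGYYYGG
GGGYYYGG
After op 3 paint(4,4,K):
GGGGGGGW
GGGGGGGW
GGGYYYGG
GGGYYYGG
GGGYKYGG
After op 4 fill(0,5,Y) [29 cells changed]:
YYYYYYYW
YYYYYYYW
YYYYYYYY
YYYYYYYY
YYYYKYYY
After op 5 paint(0,6,B):
YYYYYYBW
YYYYYYYW
YYYYYYYY
YYYYYYYY
YYYYKYYY
After op 6 paint(4,2,B):
YYYYYYBW
YYYYYYYW
YYYYYYYY
YYYYYYYY
YYBYKYYY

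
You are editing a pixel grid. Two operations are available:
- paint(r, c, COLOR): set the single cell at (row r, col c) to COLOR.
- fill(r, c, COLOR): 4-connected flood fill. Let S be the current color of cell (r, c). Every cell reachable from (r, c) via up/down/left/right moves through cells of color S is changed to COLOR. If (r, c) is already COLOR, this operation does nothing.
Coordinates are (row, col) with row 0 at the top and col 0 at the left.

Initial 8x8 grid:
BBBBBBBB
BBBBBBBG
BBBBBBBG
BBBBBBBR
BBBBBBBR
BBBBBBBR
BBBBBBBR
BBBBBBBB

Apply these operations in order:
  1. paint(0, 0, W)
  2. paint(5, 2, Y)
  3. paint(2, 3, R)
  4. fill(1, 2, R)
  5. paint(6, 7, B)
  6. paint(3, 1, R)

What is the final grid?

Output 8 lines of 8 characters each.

After op 1 paint(0,0,W):
WBBBBBBB
BBBBBBBG
BBBBBBBG
BBBBBBBR
BBBBBBBR
BBBBBBBR
BBBBBBBR
BBBBBBBB
After op 2 paint(5,2,Y):
WBBBBBBB
BBBBBBBG
BBBBBBBG
BBBBBBBR
BBBBBBBR
BBYBBBBR
BBBBBBBR
BBBBBBBB
After op 3 paint(2,3,R):
WBBBBBBB
BBBBBBBG
BBBRBBBG
BBBBBBBR
BBBBBBBR
BBYBBBBR
BBBBBBBR
BBBBBBBB
After op 4 fill(1,2,R) [55 cells changed]:
WRRRRRRR
RRRRRRRG
RRRRRRRG
RRRRRRRR
RRRRRRRR
RRYRRRRR
RRRRRRRR
RRRRRRRR
After op 5 paint(6,7,B):
WRRRRRRR
RRRRRRRG
RRRRRRRG
RRRRRRRR
RRRRRRRR
RRYRRRRR
RRRRRRRB
RRRRRRRR
After op 6 paint(3,1,R):
WRRRRRRR
RRRRRRRG
RRRRRRRG
RRRRRRRR
RRRRRRRR
RRYRRRRR
RRRRRRRB
RRRRRRRR

Answer: WRRRRRRR
RRRRRRRG
RRRRRRRG
RRRRRRRR
RRRRRRRR
RRYRRRRR
RRRRRRRB
RRRRRRRR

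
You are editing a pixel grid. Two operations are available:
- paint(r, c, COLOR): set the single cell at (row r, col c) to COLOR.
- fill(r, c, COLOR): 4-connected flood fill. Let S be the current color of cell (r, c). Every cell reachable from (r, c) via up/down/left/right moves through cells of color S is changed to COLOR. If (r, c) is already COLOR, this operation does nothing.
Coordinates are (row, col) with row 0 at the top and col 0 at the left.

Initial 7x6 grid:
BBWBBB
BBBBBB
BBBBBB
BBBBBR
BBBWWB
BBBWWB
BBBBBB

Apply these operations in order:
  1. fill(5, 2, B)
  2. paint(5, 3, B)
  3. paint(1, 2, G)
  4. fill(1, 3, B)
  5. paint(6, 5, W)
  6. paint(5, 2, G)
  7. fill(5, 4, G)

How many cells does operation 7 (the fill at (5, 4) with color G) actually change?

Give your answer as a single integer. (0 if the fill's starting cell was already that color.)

Answer: 3

Derivation:
After op 1 fill(5,2,B) [0 cells changed]:
BBWBBB
BBBBBB
BBBBBB
BBBBBR
BBBWWB
BBBWWB
BBBBBB
After op 2 paint(5,3,B):
BBWBBB
BBBBBB
BBBBBB
BBBBBR
BBBWWB
BBBBWB
BBBBBB
After op 3 paint(1,2,G):
BBWBBB
BBGBBB
BBBBBB
BBBBBR
BBBWWB
BBBBWB
BBBBBB
After op 4 fill(1,3,B) [0 cells changed]:
BBWBBB
BBGBBB
BBBBBB
BBBBBR
BBBWWB
BBBBWB
BBBBBB
After op 5 paint(6,5,W):
BBWBBB
BBGBBB
BBBBBB
BBBBBR
BBBWWB
BBBBWB
BBBBBW
After op 6 paint(5,2,G):
BBWBBB
BBGBBB
BBBBBB
BBBBBR
BBBWWB
BBGBWB
BBBBBW
After op 7 fill(5,4,G) [3 cells changed]:
BBWBBB
BBGBBB
BBBBBB
BBBBBR
BBBGGB
BBGBGB
BBBBBW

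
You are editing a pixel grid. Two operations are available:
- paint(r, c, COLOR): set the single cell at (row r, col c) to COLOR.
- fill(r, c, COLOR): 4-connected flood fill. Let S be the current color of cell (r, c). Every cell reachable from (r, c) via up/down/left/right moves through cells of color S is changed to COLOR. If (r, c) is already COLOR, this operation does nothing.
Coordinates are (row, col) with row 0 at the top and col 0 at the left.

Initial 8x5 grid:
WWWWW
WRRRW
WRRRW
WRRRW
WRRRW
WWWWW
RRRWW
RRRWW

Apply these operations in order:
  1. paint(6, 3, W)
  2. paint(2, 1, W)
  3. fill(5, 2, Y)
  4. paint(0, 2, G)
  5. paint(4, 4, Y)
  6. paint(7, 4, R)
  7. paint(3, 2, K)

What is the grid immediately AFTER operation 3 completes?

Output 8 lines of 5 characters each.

Answer: YYYYY
YRRRY
YYRRY
YRRRY
YRRRY
YYYYY
RRRYY
RRRYY

Derivation:
After op 1 paint(6,3,W):
WWWWW
WRRRW
WRRRW
WRRRW
WRRRW
WWWWW
RRRWW
RRRWW
After op 2 paint(2,1,W):
WWWWW
WRRRW
WWRRW
WRRRW
WRRRW
WWWWW
RRRWW
RRRWW
After op 3 fill(5,2,Y) [23 cells changed]:
YYYYY
YRRRY
YYRRY
YRRRY
YRRRY
YYYYY
RRRYY
RRRYY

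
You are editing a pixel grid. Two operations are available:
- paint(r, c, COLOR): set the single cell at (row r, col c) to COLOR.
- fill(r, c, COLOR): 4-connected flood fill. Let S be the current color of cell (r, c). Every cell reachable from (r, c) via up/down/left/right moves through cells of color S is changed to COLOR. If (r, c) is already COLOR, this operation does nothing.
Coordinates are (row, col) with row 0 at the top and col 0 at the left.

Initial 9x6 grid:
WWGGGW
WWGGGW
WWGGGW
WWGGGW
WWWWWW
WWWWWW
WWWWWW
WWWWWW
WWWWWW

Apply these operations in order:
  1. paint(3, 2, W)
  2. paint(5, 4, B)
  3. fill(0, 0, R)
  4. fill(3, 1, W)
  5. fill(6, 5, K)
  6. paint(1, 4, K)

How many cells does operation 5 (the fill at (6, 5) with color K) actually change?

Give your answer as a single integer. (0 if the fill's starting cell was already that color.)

Answer: 42

Derivation:
After op 1 paint(3,2,W):
WWGGGW
WWGGGW
WWGGGW
WWWGGW
WWWWWW
WWWWWW
WWWWWW
WWWWWW
WWWWWW
After op 2 paint(5,4,B):
WWGGGW
WWGGGW
WWGGGW
WWWGGW
WWWWWW
WWWWBW
WWWWWW
WWWWWW
WWWWWW
After op 3 fill(0,0,R) [42 cells changed]:
RRGGGR
RRGGGR
RRGGGR
RRRGGR
RRRRRR
RRRRBR
RRRRRR
RRRRRR
RRRRRR
After op 4 fill(3,1,W) [42 cells changed]:
WWGGGW
WWGGGW
WWGGGW
WWWGGW
WWWWWW
WWWWBW
WWWWWW
WWWWWW
WWWWWW
After op 5 fill(6,5,K) [42 cells changed]:
KKGGGK
KKGGGK
KKGGGK
KKKGGK
KKKKKK
KKKKBK
KKKKKK
KKKKKK
KKKKKK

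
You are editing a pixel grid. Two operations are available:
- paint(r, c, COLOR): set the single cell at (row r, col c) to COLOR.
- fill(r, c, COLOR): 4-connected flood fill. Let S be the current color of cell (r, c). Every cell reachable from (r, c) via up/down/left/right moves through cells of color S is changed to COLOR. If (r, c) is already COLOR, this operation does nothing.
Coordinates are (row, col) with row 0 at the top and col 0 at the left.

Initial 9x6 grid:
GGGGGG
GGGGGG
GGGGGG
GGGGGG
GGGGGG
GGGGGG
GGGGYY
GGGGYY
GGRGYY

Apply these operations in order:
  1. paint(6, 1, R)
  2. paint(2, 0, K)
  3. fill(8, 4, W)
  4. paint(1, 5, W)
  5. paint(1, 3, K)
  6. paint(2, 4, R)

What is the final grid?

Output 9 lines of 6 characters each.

After op 1 paint(6,1,R):
GGGGGG
GGGGGG
GGGGGG
GGGGGG
GGGGGG
GGGGGG
GRGGYY
GGGGYY
GGRGYY
After op 2 paint(2,0,K):
GGGGGG
GGGGGG
KGGGGG
GGGGGG
GGGGGG
GGGGGG
GRGGYY
GGGGYY
GGRGYY
After op 3 fill(8,4,W) [6 cells changed]:
GGGGGG
GGGGGG
KGGGGG
GGGGGG
GGGGGG
GGGGGG
GRGGWW
GGGGWW
GGRGWW
After op 4 paint(1,5,W):
GGGGGG
GGGGGW
KGGGGG
GGGGGG
GGGGGG
GGGGGG
GRGGWW
GGGGWW
GGRGWW
After op 5 paint(1,3,K):
GGGGGG
GGGKGW
KGGGGG
GGGGGG
GGGGGG
GGGGGG
GRGGWW
GGGGWW
GGRGWW
After op 6 paint(2,4,R):
GGGGGG
GGGKGW
KGGGRG
GGGGGG
GGGGGG
GGGGGG
GRGGWW
GGGGWW
GGRGWW

Answer: GGGGGG
GGGKGW
KGGGRG
GGGGGG
GGGGGG
GGGGGG
GRGGWW
GGGGWW
GGRGWW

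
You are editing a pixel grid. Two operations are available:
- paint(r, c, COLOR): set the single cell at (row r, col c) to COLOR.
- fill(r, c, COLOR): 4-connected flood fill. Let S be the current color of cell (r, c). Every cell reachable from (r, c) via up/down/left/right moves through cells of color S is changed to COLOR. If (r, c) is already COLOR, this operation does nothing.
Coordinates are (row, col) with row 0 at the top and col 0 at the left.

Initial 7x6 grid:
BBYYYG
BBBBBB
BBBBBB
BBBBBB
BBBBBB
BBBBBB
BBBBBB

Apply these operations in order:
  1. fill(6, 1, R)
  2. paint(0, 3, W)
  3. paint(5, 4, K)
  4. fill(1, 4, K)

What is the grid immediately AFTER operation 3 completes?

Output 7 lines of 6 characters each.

Answer: RRYWYG
RRRRRR
RRRRRR
RRRRRR
RRRRRR
RRRRKR
RRRRRR

Derivation:
After op 1 fill(6,1,R) [38 cells changed]:
RRYYYG
RRRRRR
RRRRRR
RRRRRR
RRRRRR
RRRRRR
RRRRRR
After op 2 paint(0,3,W):
RRYWYG
RRRRRR
RRRRRR
RRRRRR
RRRRRR
RRRRRR
RRRRRR
After op 3 paint(5,4,K):
RRYWYG
RRRRRR
RRRRRR
RRRRRR
RRRRRR
RRRRKR
RRRRRR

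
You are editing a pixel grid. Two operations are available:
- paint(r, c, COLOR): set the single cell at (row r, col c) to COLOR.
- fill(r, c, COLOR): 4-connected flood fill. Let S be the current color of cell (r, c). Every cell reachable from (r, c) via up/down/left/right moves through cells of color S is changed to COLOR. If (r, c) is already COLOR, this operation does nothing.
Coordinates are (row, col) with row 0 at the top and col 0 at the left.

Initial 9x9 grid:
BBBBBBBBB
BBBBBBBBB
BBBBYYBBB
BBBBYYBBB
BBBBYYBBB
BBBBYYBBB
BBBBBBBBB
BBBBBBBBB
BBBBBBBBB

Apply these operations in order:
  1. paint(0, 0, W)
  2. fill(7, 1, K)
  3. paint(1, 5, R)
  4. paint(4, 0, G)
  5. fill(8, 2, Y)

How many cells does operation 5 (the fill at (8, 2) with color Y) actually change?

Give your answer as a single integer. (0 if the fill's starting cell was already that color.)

After op 1 paint(0,0,W):
WBBBBBBBB
BBBBBBBBB
BBBBYYBBB
BBBBYYBBB
BBBBYYBBB
BBBBYYBBB
BBBBBBBBB
BBBBBBBBB
BBBBBBBBB
After op 2 fill(7,1,K) [72 cells changed]:
WKKKKKKKK
KKKKKKKKK
KKKKYYKKK
KKKKYYKKK
KKKKYYKKK
KKKKYYKKK
KKKKKKKKK
KKKKKKKKK
KKKKKKKKK
After op 3 paint(1,5,R):
WKKKKKKKK
KKKKKRKKK
KKKKYYKKK
KKKKYYKKK
KKKKYYKKK
KKKKYYKKK
KKKKKKKKK
KKKKKKKKK
KKKKKKKKK
After op 4 paint(4,0,G):
WKKKKKKKK
KKKKKRKKK
KKKKYYKKK
KKKKYYKKK
GKKKYYKKK
KKKKYYKKK
KKKKKKKKK
KKKKKKKKK
KKKKKKKKK
After op 5 fill(8,2,Y) [70 cells changed]:
WYYYYYYYY
YYYYYRYYY
YYYYYYYYY
YYYYYYYYY
GYYYYYYYY
YYYYYYYYY
YYYYYYYYY
YYYYYYYYY
YYYYYYYYY

Answer: 70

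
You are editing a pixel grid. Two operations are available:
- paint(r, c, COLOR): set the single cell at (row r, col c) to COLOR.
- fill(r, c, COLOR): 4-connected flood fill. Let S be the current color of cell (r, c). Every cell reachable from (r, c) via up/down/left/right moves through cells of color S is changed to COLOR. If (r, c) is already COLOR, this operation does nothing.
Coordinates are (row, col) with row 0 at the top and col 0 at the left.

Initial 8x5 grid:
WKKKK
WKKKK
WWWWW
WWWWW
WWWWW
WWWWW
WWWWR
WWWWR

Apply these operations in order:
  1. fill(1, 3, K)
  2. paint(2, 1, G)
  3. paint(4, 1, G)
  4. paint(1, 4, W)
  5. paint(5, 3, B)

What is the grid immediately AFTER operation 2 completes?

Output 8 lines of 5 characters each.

Answer: WKKKK
WKKKK
WGWWW
WWWWW
WWWWW
WWWWW
WWWWR
WWWWR

Derivation:
After op 1 fill(1,3,K) [0 cells changed]:
WKKKK
WKKKK
WWWWW
WWWWW
WWWWW
WWWWW
WWWWR
WWWWR
After op 2 paint(2,1,G):
WKKKK
WKKKK
WGWWW
WWWWW
WWWWW
WWWWW
WWWWR
WWWWR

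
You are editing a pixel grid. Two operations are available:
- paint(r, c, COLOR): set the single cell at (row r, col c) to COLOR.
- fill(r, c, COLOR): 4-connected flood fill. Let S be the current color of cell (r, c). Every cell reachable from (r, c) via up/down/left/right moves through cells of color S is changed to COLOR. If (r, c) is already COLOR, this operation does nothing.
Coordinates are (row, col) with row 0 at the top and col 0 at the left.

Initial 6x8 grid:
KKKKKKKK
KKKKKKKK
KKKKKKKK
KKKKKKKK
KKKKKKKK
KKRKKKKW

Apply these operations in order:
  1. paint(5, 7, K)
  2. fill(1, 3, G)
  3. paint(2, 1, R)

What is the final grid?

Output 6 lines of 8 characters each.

Answer: GGGGGGGG
GGGGGGGG
GRGGGGGG
GGGGGGGG
GGGGGGGG
GGRGGGGG

Derivation:
After op 1 paint(5,7,K):
KKKKKKKK
KKKKKKKK
KKKKKKKK
KKKKKKKK
KKKKKKKK
KKRKKKKK
After op 2 fill(1,3,G) [47 cells changed]:
GGGGGGGG
GGGGGGGG
GGGGGGGG
GGGGGGGG
GGGGGGGG
GGRGGGGG
After op 3 paint(2,1,R):
GGGGGGGG
GGGGGGGG
GRGGGGGG
GGGGGGGG
GGGGGGGG
GGRGGGGG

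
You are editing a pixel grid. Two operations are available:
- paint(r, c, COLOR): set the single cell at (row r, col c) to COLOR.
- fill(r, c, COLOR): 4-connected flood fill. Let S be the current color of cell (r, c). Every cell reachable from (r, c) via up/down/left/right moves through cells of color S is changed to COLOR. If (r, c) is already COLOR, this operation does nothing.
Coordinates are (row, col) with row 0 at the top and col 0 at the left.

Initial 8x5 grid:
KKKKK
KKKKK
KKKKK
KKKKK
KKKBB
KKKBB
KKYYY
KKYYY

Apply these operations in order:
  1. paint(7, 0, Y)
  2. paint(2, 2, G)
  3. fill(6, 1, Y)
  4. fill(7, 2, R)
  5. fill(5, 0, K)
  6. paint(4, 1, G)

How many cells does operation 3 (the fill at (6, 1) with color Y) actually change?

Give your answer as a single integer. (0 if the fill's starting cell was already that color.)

After op 1 paint(7,0,Y):
KKKKK
KKKKK
KKKKK
KKKKK
KKKBB
KKKBB
KKYYY
YKYYY
After op 2 paint(2,2,G):
KKKKK
KKKKK
KKGKK
KKKKK
KKKBB
KKKBB
KKYYY
YKYYY
After op 3 fill(6,1,Y) [28 cells changed]:
YYYYY
YYYYY
YYGYY
YYYYY
YYYBB
YYYBB
YYYYY
YYYYY

Answer: 28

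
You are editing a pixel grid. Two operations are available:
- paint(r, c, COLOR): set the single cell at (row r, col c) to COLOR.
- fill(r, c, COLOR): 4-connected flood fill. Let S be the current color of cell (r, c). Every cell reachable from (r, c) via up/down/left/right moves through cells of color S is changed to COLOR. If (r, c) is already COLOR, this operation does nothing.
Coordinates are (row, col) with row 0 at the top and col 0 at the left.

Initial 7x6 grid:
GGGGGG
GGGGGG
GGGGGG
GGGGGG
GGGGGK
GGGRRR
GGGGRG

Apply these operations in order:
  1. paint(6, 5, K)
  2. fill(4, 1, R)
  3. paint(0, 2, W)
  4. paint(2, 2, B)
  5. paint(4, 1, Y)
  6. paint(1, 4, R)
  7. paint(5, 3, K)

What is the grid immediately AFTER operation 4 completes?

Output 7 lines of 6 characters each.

After op 1 paint(6,5,K):
GGGGGG
GGGGGG
GGGGGG
GGGGGG
GGGGGK
GGGRRR
GGGGRK
After op 2 fill(4,1,R) [36 cells changed]:
RRRRRR
RRRRRR
RRRRRR
RRRRRR
RRRRRK
RRRRRR
RRRRRK
After op 3 paint(0,2,W):
RRWRRR
RRRRRR
RRRRRR
RRRRRR
RRRRRK
RRRRRR
RRRRRK
After op 4 paint(2,2,B):
RRWRRR
RRRRRR
RRBRRR
RRRRRR
RRRRRK
RRRRRR
RRRRRK

Answer: RRWRRR
RRRRRR
RRBRRR
RRRRRR
RRRRRK
RRRRRR
RRRRRK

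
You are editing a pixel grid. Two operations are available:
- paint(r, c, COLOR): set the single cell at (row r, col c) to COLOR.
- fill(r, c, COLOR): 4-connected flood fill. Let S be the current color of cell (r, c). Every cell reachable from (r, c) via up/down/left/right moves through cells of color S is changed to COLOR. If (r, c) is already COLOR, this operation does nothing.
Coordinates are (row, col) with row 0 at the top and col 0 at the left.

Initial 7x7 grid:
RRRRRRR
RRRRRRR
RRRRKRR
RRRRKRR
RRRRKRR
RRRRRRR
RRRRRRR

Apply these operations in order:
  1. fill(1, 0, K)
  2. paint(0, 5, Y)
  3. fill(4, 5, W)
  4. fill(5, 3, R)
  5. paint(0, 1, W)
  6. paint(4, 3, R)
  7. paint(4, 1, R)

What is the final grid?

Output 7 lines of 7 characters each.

After op 1 fill(1,0,K) [46 cells changed]:
KKKKKKK
KKKKKKK
KKKKKKK
KKKKKKK
KKKKKKK
KKKKKKK
KKKKKKK
After op 2 paint(0,5,Y):
KKKKKYK
KKKKKKK
KKKKKKK
KKKKKKK
KKKKKKK
KKKKKKK
KKKKKKK
After op 3 fill(4,5,W) [48 cells changed]:
WWWWWYW
WWWWWWW
WWWWWWW
WWWWWWW
WWWWWWW
WWWWWWW
WWWWWWW
After op 4 fill(5,3,R) [48 cells changed]:
RRRRRYR
RRRRRRR
RRRRRRR
RRRRRRR
RRRRRRR
RRRRRRR
RRRRRRR
After op 5 paint(0,1,W):
RWRRRYR
RRRRRRR
RRRRRRR
RRRRRRR
RRRRRRR
RRRRRRR
RRRRRRR
After op 6 paint(4,3,R):
RWRRRYR
RRRRRRR
RRRRRRR
RRRRRRR
RRRRRRR
RRRRRRR
RRRRRRR
After op 7 paint(4,1,R):
RWRRRYR
RRRRRRR
RRRRRRR
RRRRRRR
RRRRRRR
RRRRRRR
RRRRRRR

Answer: RWRRRYR
RRRRRRR
RRRRRRR
RRRRRRR
RRRRRRR
RRRRRRR
RRRRRRR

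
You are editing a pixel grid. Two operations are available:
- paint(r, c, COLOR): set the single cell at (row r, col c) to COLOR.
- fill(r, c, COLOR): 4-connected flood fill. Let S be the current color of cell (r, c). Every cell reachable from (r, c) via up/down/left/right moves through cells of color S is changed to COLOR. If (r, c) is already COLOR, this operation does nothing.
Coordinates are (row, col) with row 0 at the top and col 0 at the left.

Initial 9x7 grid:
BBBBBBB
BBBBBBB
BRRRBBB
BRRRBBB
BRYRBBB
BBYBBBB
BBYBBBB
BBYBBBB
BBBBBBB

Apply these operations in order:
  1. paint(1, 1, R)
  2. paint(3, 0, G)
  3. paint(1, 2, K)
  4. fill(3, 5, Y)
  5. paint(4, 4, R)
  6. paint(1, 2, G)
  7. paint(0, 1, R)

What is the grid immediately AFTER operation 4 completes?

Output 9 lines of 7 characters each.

Answer: YYYYYYY
YRKYYYY
YRRRYYY
GRRRYYY
YRYRYYY
YYYYYYY
YYYYYYY
YYYYYYY
YYYYYYY

Derivation:
After op 1 paint(1,1,R):
BBBBBBB
BRBBBBB
BRRRBBB
BRRRBBB
BRYRBBB
BBYBBBB
BBYBBBB
BBYBBBB
BBBBBBB
After op 2 paint(3,0,G):
BBBBBBB
BRBBBBB
BRRRBBB
GRRRBBB
BRYRBBB
BBYBBBB
BBYBBBB
BBYBBBB
BBBBBBB
After op 3 paint(1,2,K):
BBBBBBB
BRKBBBB
BRRRBBB
GRRRBBB
BRYRBBB
BBYBBBB
BBYBBBB
BBYBBBB
BBBBBBB
After op 4 fill(3,5,Y) [48 cells changed]:
YYYYYYY
YRKYYYY
YRRRYYY
GRRRYYY
YRYRYYY
YYYYYYY
YYYYYYY
YYYYYYY
YYYYYYY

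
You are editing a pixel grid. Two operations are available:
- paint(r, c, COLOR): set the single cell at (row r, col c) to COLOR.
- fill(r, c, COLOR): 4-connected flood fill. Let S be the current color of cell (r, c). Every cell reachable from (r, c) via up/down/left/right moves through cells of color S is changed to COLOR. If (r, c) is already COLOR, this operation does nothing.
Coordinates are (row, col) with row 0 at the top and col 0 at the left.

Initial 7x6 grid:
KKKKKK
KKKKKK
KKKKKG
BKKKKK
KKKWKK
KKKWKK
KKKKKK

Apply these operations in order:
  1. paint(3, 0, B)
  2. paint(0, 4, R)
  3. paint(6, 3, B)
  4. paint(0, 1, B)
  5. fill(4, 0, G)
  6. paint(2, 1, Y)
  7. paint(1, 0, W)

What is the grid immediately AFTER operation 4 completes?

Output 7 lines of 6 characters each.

After op 1 paint(3,0,B):
KKKKKK
KKKKKK
KKKKKG
BKKKKK
KKKWKK
KKKWKK
KKKKKK
After op 2 paint(0,4,R):
KKKKRK
KKKKKK
KKKKKG
BKKKKK
KKKWKK
KKKWKK
KKKKKK
After op 3 paint(6,3,B):
KKKKRK
KKKKKK
KKKKKG
BKKKKK
KKKWKK
KKKWKK
KKKBKK
After op 4 paint(0,1,B):
KBKKRK
KKKKKK
KKKKKG
BKKKKK
KKKWKK
KKKWKK
KKKBKK

Answer: KBKKRK
KKKKKK
KKKKKG
BKKKKK
KKKWKK
KKKWKK
KKKBKK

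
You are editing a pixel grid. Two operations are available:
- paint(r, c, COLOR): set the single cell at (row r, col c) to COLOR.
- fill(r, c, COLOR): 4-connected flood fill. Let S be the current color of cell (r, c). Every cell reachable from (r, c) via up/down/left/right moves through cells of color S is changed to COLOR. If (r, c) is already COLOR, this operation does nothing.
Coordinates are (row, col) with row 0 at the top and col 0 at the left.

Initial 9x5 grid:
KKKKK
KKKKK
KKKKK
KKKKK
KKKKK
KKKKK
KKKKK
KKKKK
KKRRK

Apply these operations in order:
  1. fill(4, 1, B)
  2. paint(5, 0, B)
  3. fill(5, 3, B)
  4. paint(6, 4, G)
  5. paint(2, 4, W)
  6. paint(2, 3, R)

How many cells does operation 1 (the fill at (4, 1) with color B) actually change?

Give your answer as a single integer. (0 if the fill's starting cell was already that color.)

Answer: 43

Derivation:
After op 1 fill(4,1,B) [43 cells changed]:
BBBBB
BBBBB
BBBBB
BBBBB
BBBBB
BBBBB
BBBBB
BBBBB
BBRRB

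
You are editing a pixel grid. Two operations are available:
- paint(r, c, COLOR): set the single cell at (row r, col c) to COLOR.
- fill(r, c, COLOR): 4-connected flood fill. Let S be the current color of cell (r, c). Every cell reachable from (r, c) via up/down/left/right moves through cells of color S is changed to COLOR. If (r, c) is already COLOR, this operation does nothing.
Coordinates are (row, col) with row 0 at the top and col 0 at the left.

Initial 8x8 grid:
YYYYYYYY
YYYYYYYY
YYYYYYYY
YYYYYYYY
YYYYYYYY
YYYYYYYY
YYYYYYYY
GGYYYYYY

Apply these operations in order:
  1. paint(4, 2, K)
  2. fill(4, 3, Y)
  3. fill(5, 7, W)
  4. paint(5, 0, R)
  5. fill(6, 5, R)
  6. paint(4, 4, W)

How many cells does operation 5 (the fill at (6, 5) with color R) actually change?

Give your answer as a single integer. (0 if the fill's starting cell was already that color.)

Answer: 60

Derivation:
After op 1 paint(4,2,K):
YYYYYYYY
YYYYYYYY
YYYYYYYY
YYYYYYYY
YYKYYYYY
YYYYYYYY
YYYYYYYY
GGYYYYYY
After op 2 fill(4,3,Y) [0 cells changed]:
YYYYYYYY
YYYYYYYY
YYYYYYYY
YYYYYYYY
YYKYYYYY
YYYYYYYY
YYYYYYYY
GGYYYYYY
After op 3 fill(5,7,W) [61 cells changed]:
WWWWWWWW
WWWWWWWW
WWWWWWWW
WWWWWWWW
WWKWWWWW
WWWWWWWW
WWWWWWWW
GGWWWWWW
After op 4 paint(5,0,R):
WWWWWWWW
WWWWWWWW
WWWWWWWW
WWWWWWWW
WWKWWWWW
RWWWWWWW
WWWWWWWW
GGWWWWWW
After op 5 fill(6,5,R) [60 cells changed]:
RRRRRRRR
RRRRRRRR
RRRRRRRR
RRRRRRRR
RRKRRRRR
RRRRRRRR
RRRRRRRR
GGRRRRRR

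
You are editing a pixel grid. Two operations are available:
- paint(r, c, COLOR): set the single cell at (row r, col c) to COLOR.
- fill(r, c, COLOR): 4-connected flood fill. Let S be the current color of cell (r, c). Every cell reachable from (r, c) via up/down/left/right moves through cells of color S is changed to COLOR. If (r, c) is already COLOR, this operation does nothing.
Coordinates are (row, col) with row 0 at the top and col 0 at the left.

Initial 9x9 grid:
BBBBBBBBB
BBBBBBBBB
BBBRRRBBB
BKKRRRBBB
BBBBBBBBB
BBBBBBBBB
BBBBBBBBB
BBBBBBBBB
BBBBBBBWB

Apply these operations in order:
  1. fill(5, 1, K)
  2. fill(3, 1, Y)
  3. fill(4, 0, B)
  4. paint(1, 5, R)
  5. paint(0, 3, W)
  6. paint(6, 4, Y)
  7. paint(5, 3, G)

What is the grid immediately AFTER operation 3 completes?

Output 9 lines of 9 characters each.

After op 1 fill(5,1,K) [72 cells changed]:
KKKKKKKKK
KKKKKKKKK
KKKRRRKKK
KKKRRRKKK
KKKKKKKKK
KKKKKKKKK
KKKKKKKKK
KKKKKKKKK
KKKKKKKWK
After op 2 fill(3,1,Y) [74 cells changed]:
YYYYYYYYY
YYYYYYYYY
YYYRRRYYY
YYYRRRYYY
YYYYYYYYY
YYYYYYYYY
YYYYYYYYY
YYYYYYYYY
YYYYYYYWY
After op 3 fill(4,0,B) [74 cells changed]:
BBBBBBBBB
BBBBBBBBB
BBBRRRBBB
BBBRRRBBB
BBBBBBBBB
BBBBBBBBB
BBBBBBBBB
BBBBBBBBB
BBBBBBBWB

Answer: BBBBBBBBB
BBBBBBBBB
BBBRRRBBB
BBBRRRBBB
BBBBBBBBB
BBBBBBBBB
BBBBBBBBB
BBBBBBBBB
BBBBBBBWB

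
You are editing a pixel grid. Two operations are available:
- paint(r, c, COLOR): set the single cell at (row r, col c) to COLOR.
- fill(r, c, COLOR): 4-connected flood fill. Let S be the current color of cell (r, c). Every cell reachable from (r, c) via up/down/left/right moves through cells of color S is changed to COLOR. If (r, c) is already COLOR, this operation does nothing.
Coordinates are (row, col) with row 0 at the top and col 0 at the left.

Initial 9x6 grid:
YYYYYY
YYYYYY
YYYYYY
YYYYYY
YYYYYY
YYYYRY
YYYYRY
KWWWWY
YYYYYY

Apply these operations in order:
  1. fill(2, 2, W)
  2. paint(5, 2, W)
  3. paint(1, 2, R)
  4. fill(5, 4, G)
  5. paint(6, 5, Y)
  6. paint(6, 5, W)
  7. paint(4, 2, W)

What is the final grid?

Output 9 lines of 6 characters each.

After op 1 fill(2,2,W) [47 cells changed]:
WWWWWW
WWWWWW
WWWWWW
WWWWWW
WWWWWW
WWWWRW
WWWWRW
KWWWWW
WWWWWW
After op 2 paint(5,2,W):
WWWWWW
WWWWWW
WWWWWW
WWWWWW
WWWWWW
WWWWRW
WWWWRW
KWWWWW
WWWWWW
After op 3 paint(1,2,R):
WWWWWW
WWRWWW
WWWWWW
WWWWWW
WWWWWW
WWWWRW
WWWWRW
KWWWWW
WWWWWW
After op 4 fill(5,4,G) [2 cells changed]:
WWWWWW
WWRWWW
WWWWWW
WWWWWW
WWWWWW
WWWWGW
WWWWGW
KWWWWW
WWWWWW
After op 5 paint(6,5,Y):
WWWWWW
WWRWWW
WWWWWW
WWWWWW
WWWWWW
WWWWGW
WWWWGY
KWWWWW
WWWWWW
After op 6 paint(6,5,W):
WWWWWW
WWRWWW
WWWWWW
WWWWWW
WWWWWW
WWWWGW
WWWWGW
KWWWWW
WWWWWW
After op 7 paint(4,2,W):
WWWWWW
WWRWWW
WWWWWW
WWWWWW
WWWWWW
WWWWGW
WWWWGW
KWWWWW
WWWWWW

Answer: WWWWWW
WWRWWW
WWWWWW
WWWWWW
WWWWWW
WWWWGW
WWWWGW
KWWWWW
WWWWWW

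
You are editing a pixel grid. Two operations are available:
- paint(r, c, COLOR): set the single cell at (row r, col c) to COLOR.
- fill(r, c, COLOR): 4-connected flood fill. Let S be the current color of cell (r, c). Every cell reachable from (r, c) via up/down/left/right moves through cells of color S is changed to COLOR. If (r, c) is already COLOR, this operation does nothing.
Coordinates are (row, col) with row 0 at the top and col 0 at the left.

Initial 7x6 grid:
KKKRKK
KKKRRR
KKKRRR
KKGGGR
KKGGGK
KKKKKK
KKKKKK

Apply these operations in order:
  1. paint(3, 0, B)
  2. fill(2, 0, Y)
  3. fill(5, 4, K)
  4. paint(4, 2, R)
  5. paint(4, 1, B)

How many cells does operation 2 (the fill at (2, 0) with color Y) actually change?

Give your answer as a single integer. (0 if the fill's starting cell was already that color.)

Answer: 25

Derivation:
After op 1 paint(3,0,B):
KKKRKK
KKKRRR
KKKRRR
BKGGGR
KKGGGK
KKKKKK
KKKKKK
After op 2 fill(2,0,Y) [25 cells changed]:
YYYRKK
YYYRRR
YYYRRR
BYGGGR
YYGGGY
YYYYYY
YYYYYY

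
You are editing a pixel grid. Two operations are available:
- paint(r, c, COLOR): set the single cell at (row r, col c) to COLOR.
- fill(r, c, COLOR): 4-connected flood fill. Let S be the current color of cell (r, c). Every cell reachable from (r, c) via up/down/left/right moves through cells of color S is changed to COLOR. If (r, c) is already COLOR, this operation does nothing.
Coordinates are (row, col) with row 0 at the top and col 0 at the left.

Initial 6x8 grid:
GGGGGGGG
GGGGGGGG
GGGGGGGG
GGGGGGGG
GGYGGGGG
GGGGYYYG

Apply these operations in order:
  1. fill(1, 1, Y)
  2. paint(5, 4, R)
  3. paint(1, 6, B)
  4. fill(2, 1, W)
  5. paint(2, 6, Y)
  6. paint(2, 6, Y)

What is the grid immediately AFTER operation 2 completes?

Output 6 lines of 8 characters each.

After op 1 fill(1,1,Y) [44 cells changed]:
YYYYYYYY
YYYYYYYY
YYYYYYYY
YYYYYYYY
YYYYYYYY
YYYYYYYY
After op 2 paint(5,4,R):
YYYYYYYY
YYYYYYYY
YYYYYYYY
YYYYYYYY
YYYYYYYY
YYYYRYYY

Answer: YYYYYYYY
YYYYYYYY
YYYYYYYY
YYYYYYYY
YYYYYYYY
YYYYRYYY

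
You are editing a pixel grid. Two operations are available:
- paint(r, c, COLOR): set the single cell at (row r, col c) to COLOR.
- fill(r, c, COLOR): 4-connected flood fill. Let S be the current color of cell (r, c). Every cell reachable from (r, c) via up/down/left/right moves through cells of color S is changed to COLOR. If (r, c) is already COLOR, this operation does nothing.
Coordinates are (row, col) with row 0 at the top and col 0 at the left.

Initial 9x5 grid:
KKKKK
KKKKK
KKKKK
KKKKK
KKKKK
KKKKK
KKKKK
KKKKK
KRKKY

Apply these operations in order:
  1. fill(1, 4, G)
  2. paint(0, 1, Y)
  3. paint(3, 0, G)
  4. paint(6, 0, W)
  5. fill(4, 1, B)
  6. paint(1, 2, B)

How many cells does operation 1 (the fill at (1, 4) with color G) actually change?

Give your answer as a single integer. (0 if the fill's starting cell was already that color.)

Answer: 43

Derivation:
After op 1 fill(1,4,G) [43 cells changed]:
GGGGG
GGGGG
GGGGG
GGGGG
GGGGG
GGGGG
GGGGG
GGGGG
GRGGY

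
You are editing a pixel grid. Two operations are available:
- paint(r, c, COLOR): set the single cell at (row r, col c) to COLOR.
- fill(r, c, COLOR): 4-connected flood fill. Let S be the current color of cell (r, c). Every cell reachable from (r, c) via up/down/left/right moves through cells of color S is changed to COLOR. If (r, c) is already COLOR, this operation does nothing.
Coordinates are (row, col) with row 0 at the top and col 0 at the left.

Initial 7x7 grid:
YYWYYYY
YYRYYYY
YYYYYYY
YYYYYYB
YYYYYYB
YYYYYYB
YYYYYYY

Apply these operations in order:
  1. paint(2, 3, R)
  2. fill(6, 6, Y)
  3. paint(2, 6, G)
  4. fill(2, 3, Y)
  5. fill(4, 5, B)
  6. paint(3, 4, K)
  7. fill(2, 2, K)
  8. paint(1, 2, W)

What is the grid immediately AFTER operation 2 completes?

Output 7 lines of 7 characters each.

After op 1 paint(2,3,R):
YYWYYYY
YYRYYYY
YYYRYYY
YYYYYYB
YYYYYYB
YYYYYYB
YYYYYYY
After op 2 fill(6,6,Y) [0 cells changed]:
YYWYYYY
YYRYYYY
YYYRYYY
YYYYYYB
YYYYYYB
YYYYYYB
YYYYYYY

Answer: YYWYYYY
YYRYYYY
YYYRYYY
YYYYYYB
YYYYYYB
YYYYYYB
YYYYYYY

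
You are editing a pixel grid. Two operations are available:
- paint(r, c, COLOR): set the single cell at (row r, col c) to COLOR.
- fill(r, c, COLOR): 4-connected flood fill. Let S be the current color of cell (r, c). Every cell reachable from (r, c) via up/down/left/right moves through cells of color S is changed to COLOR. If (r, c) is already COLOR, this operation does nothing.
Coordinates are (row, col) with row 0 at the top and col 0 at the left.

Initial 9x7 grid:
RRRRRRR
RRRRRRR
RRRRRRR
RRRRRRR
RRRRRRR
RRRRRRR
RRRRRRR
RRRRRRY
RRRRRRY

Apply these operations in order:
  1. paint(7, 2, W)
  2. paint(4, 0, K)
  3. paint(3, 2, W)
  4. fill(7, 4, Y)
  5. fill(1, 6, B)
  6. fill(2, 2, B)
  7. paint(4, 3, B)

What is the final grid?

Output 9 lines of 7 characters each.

After op 1 paint(7,2,W):
RRRRRRR
RRRRRRR
RRRRRRR
RRRRRRR
RRRRRRR
RRRRRRR
RRRRRRR
RRWRRRY
RRRRRRY
After op 2 paint(4,0,K):
RRRRRRR
RRRRRRR
RRRRRRR
RRRRRRR
KRRRRRR
RRRRRRR
RRRRRRR
RRWRRRY
RRRRRRY
After op 3 paint(3,2,W):
RRRRRRR
RRRRRRR
RRRRRRR
RRWRRRR
KRRRRRR
RRRRRRR
RRRRRRR
RRWRRRY
RRRRRRY
After op 4 fill(7,4,Y) [58 cells changed]:
YYYYYYY
YYYYYYY
YYYYYYY
YYWYYYY
KYYYYYY
YYYYYYY
YYYYYYY
YYWYYYY
YYYYYYY
After op 5 fill(1,6,B) [60 cells changed]:
BBBBBBB
BBBBBBB
BBBBBBB
BBWBBBB
KBBBBBB
BBBBBBB
BBBBBBB
BBWBBBB
BBBBBBB
After op 6 fill(2,2,B) [0 cells changed]:
BBBBBBB
BBBBBBB
BBBBBBB
BBWBBBB
KBBBBBB
BBBBBBB
BBBBBBB
BBWBBBB
BBBBBBB
After op 7 paint(4,3,B):
BBBBBBB
BBBBBBB
BBBBBBB
BBWBBBB
KBBBBBB
BBBBBBB
BBBBBBB
BBWBBBB
BBBBBBB

Answer: BBBBBBB
BBBBBBB
BBBBBBB
BBWBBBB
KBBBBBB
BBBBBBB
BBBBBBB
BBWBBBB
BBBBBBB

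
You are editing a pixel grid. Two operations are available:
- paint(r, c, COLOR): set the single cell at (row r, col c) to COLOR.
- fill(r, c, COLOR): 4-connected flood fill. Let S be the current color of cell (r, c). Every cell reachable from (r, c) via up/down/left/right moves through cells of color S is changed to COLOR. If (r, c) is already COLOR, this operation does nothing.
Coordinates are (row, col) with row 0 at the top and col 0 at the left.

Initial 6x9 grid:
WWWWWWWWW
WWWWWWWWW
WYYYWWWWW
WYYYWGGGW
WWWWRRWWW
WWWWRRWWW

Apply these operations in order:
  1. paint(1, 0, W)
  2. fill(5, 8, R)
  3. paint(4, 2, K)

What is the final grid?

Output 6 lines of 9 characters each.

Answer: RRRRRRRRR
RRRRRRRRR
RYYYRRRRR
RYYYRGGGR
RRKRRRRRR
RRRRRRRRR

Derivation:
After op 1 paint(1,0,W):
WWWWWWWWW
WWWWWWWWW
WYYYWWWWW
WYYYWGGGW
WWWWRRWWW
WWWWRRWWW
After op 2 fill(5,8,R) [41 cells changed]:
RRRRRRRRR
RRRRRRRRR
RYYYRRRRR
RYYYRGGGR
RRRRRRRRR
RRRRRRRRR
After op 3 paint(4,2,K):
RRRRRRRRR
RRRRRRRRR
RYYYRRRRR
RYYYRGGGR
RRKRRRRRR
RRRRRRRRR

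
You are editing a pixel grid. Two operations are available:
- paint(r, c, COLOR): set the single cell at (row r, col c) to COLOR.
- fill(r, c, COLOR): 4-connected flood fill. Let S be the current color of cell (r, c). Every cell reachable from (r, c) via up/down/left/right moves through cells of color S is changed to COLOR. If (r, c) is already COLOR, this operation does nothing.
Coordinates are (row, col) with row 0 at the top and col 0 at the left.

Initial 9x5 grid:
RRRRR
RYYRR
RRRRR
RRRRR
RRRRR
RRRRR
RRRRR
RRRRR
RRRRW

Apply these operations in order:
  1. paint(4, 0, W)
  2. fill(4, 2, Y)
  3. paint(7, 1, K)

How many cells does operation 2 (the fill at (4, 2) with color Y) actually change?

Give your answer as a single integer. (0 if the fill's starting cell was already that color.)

Answer: 41

Derivation:
After op 1 paint(4,0,W):
RRRRR
RYYRR
RRRRR
RRRRR
WRRRR
RRRRR
RRRRR
RRRRR
RRRRW
After op 2 fill(4,2,Y) [41 cells changed]:
YYYYY
YYYYY
YYYYY
YYYYY
WYYYY
YYYYY
YYYYY
YYYYY
YYYYW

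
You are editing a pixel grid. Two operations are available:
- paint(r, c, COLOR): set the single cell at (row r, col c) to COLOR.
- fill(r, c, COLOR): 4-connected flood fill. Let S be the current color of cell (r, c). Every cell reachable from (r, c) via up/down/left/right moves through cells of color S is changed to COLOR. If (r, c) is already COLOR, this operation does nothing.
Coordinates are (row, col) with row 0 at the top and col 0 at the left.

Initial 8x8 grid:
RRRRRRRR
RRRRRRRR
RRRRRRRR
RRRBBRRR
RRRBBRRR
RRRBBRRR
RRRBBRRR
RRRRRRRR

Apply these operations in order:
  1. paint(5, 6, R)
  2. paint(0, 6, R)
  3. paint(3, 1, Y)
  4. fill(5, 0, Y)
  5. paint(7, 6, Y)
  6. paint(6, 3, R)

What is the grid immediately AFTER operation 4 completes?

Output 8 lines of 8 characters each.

After op 1 paint(5,6,R):
RRRRRRRR
RRRRRRRR
RRRRRRRR
RRRBBRRR
RRRBBRRR
RRRBBRRR
RRRBBRRR
RRRRRRRR
After op 2 paint(0,6,R):
RRRRRRRR
RRRRRRRR
RRRRRRRR
RRRBBRRR
RRRBBRRR
RRRBBRRR
RRRBBRRR
RRRRRRRR
After op 3 paint(3,1,Y):
RRRRRRRR
RRRRRRRR
RRRRRRRR
RYRBBRRR
RRRBBRRR
RRRBBRRR
RRRBBRRR
RRRRRRRR
After op 4 fill(5,0,Y) [55 cells changed]:
YYYYYYYY
YYYYYYYY
YYYYYYYY
YYYBBYYY
YYYBBYYY
YYYBBYYY
YYYBBYYY
YYYYYYYY

Answer: YYYYYYYY
YYYYYYYY
YYYYYYYY
YYYBBYYY
YYYBBYYY
YYYBBYYY
YYYBBYYY
YYYYYYYY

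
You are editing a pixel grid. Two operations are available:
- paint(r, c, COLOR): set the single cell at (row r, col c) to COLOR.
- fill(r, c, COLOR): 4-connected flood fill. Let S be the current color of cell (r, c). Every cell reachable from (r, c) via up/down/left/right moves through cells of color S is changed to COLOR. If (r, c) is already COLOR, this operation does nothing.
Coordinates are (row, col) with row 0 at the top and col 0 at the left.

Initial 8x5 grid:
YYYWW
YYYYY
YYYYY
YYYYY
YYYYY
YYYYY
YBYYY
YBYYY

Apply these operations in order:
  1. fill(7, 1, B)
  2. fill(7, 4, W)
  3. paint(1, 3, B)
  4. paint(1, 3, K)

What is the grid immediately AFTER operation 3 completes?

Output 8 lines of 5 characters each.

After op 1 fill(7,1,B) [0 cells changed]:
YYYWW
YYYYY
YYYYY
YYYYY
YYYYY
YYYYY
YBYYY
YBYYY
After op 2 fill(7,4,W) [36 cells changed]:
WWWWW
WWWWW
WWWWW
WWWWW
WWWWW
WWWWW
WBWWW
WBWWW
After op 3 paint(1,3,B):
WWWWW
WWWBW
WWWWW
WWWWW
WWWWW
WWWWW
WBWWW
WBWWW

Answer: WWWWW
WWWBW
WWWWW
WWWWW
WWWWW
WWWWW
WBWWW
WBWWW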